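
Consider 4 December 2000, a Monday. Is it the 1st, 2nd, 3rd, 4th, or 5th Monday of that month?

1st

Day 4 falls in week ⌈4/7⌉ of the month.
Days 1–7 hold the 1st Monday, 8–14 the 2nd, 15–21 the 3rd, 22–28 the 4th, 29–31 the 5th.
4 is in the range for the 1st.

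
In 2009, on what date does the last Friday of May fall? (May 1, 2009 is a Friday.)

May 2009 begins on a Friday, so the first Friday is May 1.
May 2009 has 31 days. Adding weeks: 1, 8, 15, 22, 29 — the last one ≤ 31 is the 29th.

29 May 2009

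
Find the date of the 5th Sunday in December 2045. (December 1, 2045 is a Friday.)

December 31, 2045

December 2045 begins on a Friday, so the first Sunday is December 3 (2 days later).
The 5th Sunday is 4 weeks later: 3 + 28 = 31.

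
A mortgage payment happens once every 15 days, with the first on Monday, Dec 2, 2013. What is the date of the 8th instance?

The 8th occurrence is 7 intervals after the first: 7 × 15 = 105 days after Dec 2, 2013.
Dec has 31 days — 29 days to the end of Dec leaves 76.
Jan has 31 days (45 left).
Feb has 28 days (17 left).
17 days into Mar → Mar 17, 2014.

Mar 17, 2014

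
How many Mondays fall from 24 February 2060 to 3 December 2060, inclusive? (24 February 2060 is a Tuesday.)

24 February 2060 is a Tuesday; the first Monday on or after it is 1 March 2060 (6 days later).
From 1 March 2060 to 3 December 2060: 30 + 30 + 31 + 30 + 31 + 31 + 30 + 31 + 30 + 3 = 277 days (rest of March, April, May, June, July, August, September, October, November, December).
277 ÷ 7 = 39 full weeks with remainder 4, so 39 more Mondays after the first → 40.

40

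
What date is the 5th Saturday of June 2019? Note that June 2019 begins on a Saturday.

29 June 2019

June 2019 begins on a Saturday, so the first Saturday is June 1.
The 5th Saturday is 4 weeks later: 1 + 28 = 29.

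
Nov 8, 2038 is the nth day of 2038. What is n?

Days in months before Nov: 31 + 28 + 31 + 30 + 31 + 30 + 31 + 31 + 30 + 31 = 304.
Plus 8 days into Nov → day 312.

312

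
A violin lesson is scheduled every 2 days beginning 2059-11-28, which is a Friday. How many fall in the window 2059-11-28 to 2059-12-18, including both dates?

Occurrences land 2·i days after 2059-11-28 for i = 0, 1, 2, …
The window opens on the start date, so the first occurrence inside is #1 on 2059-11-28.
2059-12-18 is 20 days after the start; 20 ÷ 2 = 10 remainder 0. Last occurrence in the window: #11 on 2059-12-18.
Occurrences #1 through #11: 11 in total.

11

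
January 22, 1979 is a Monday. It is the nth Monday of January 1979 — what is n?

4th

Day 22 falls in week ⌈22/7⌉ of the month.
Days 1–7 hold the 1st Monday, 8–14 the 2nd, 15–21 the 3rd, 22–28 the 4th, 29–31 the 5th.
22 is in the range for the 4th.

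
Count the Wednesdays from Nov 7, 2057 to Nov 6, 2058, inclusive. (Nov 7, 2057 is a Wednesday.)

53

Nov 7, 2057 is a Wednesday; the first Wednesday on or after it is Nov 7, 2057.
From Nov 7, 2057 to Nov 6, 2058: 54 + 310 = 364 days (rest of 2057, to Nov 6, 2058 in 2058).
364 ÷ 7 = 52 full weeks with remainder 0, so 52 more Wednesdays after the first → 53.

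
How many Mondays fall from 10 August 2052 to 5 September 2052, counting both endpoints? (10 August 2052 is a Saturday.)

4

10 August 2052 is a Saturday; the first Monday on or after it is 12 August 2052 (2 days later).
From 12 August 2052 to 5 September 2052: 19 + 5 = 24 days (rest of August, September).
24 ÷ 7 = 3 full weeks with remainder 3, so 3 more Mondays after the first → 4.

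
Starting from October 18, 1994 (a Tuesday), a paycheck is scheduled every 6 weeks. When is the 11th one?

The 11th occurrence is 10 intervals after the first: 10 × 42 = 420 days after October 18, 1994.
October has 31 days — 13 days to the end of October leaves 407.
From end of October to end of 1994 is 61 days (346 left).
January has 31 days (315 left).
February has 28 days (287 left).
March has 31 days (256 left).
April has 30 days (226 left).
May has 31 days (195 left).
June has 30 days (165 left).
July has 31 days (134 left).
August has 31 days (103 left).
September has 30 days (73 left).
October has 31 days (42 left).
November has 30 days (12 left).
12 days into December → December 12, 1995.

December 12, 1995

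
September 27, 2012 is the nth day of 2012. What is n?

Days in months before September: 31 + 29 + 31 + 30 + 31 + 30 + 31 + 31 = 244.
Plus 27 days into September → day 271.

271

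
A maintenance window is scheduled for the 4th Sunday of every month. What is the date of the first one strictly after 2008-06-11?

2008-06-22

June 2008 starts on a Sunday; its first Sunday is the 1st, so the 4th Sunday is the 22nd — 2008-06-22.
2008-06-22 is after 2008-06-11, so that is the next one.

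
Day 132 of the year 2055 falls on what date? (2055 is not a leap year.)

January has 31 days (132 − 31 = 101 remain).
February has 28 days (101 − 28 = 73 remain).
March has 31 days (73 − 31 = 42 remain).
April has 30 days (42 − 30 = 12 remain).
12 into May → May 12.

May 12, 2055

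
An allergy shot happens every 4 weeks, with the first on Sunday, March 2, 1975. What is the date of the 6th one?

July 20, 1975

The 6th occurrence is 5 intervals after the first: 5 × 28 = 140 days after March 2, 1975.
March has 31 days — 29 days to the end of March leaves 111.
April has 30 days (81 left).
May has 31 days (50 left).
June has 30 days (20 left).
20 days into July → July 20, 1975.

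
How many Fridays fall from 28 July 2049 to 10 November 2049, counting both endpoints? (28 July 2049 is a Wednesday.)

28 July 2049 is a Wednesday; the first Friday on or after it is 30 July 2049 (2 days later).
From 30 July 2049 to 10 November 2049: 1 + 31 + 30 + 31 + 10 = 103 days (rest of July, August, September, October, November).
103 ÷ 7 = 14 full weeks with remainder 5, so 14 more Fridays after the first → 15.

15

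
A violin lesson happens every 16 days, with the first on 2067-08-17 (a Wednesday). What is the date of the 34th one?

The 34th occurrence is 33 intervals after the first: 33 × 16 = 528 days after 2067-08-17.
August has 31 days — 14 days to the end of August leaves 514.
From end of August to end of 2067 is 122 days (392 left).
2068 has 366 days (26 left).
26 days into January → 2069-01-26.

2069-01-26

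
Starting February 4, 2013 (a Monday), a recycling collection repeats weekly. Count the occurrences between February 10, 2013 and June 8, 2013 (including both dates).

Occurrences land 7·i days after February 4, 2013 for i = 0, 1, 2, …
February 10, 2013 is 6 days after the start; 6 ÷ 7 = 0 remainder 6; since the remainder is 6, round up to i = 1. First occurrence in the window: #2 on February 11, 2013 (1×7 = 7 days in).
June 8, 2013 is 124 days after the start; 124 ÷ 7 = 17 remainder 5. Last occurrence in the window: #18 on June 3, 2013.
Occurrences #2 through #18: 17 in total.

17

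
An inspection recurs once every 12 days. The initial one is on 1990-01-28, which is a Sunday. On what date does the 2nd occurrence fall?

1990-02-09

The 2nd occurrence is 1 interval after the first: 1 × 12 = 12 days after 1990-01-28.
January has 31 days — 3 days to the end of January leaves 9.
9 days into February → 1990-02-09.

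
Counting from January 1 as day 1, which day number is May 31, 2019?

151

Days in months before May: 31 + 28 + 31 + 30 = 120.
Plus 31 days into May → day 151.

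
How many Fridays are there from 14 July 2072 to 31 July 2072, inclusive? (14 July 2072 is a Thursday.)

3

14 July 2072 is a Thursday; the first Friday on or after it is 15 July 2072 (1 day later).
From 15 July 2072 to 31 July 2072 is 31 − 15 = 16 days.
16 ÷ 7 = 2 full weeks with remainder 2, so 2 more Fridays after the first → 3.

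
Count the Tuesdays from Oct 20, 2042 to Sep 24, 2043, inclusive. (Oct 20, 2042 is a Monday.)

Oct 20, 2042 is a Monday; the first Tuesday on or after it is Oct 21, 2042 (1 day later).
From Oct 21, 2042 to Sep 24, 2043: 71 + 267 = 338 days (rest of 2042, to Sep 24, 2043 in 2043).
338 ÷ 7 = 48 full weeks with remainder 2, so 48 more Tuesdays after the first → 49.

49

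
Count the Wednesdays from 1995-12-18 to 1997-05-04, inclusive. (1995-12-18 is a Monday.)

1995-12-18 is a Monday; the first Wednesday on or after it is 1995-12-20 (2 days later).
From 1995-12-20 to 1997-05-04: 11 + 366 + 124 = 501 days (rest of 1995, 1996, to 1997-05-04 in 1997).
501 ÷ 7 = 71 full weeks with remainder 4, so 71 more Wednesdays after the first → 72.

72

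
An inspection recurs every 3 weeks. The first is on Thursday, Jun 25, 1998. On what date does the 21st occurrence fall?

The 21st occurrence is 20 intervals after the first: 20 × 21 = 420 days after Jun 25, 1998.
Jun has 30 days — 5 days to the end of Jun leaves 415.
From end of Jun to end of 1998 is 184 days (231 left).
Jan has 31 days (200 left).
Feb has 28 days (172 left).
Mar has 31 days (141 left).
Apr has 30 days (111 left).
May has 31 days (80 left).
Jun has 30 days (50 left).
Jul has 31 days (19 left).
19 days into Aug → Aug 19, 1999.

Aug 19, 1999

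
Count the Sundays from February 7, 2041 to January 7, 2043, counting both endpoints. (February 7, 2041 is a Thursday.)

100

February 7, 2041 is a Thursday; the first Sunday on or after it is February 10, 2041 (3 days later).
From February 10, 2041 to January 7, 2043: 324 + 365 + 7 = 696 days (rest of 2041, 2042, to January 7, 2043 in 2043).
696 ÷ 7 = 99 full weeks with remainder 3, so 99 more Sundays after the first → 100.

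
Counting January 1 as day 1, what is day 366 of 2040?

Jan has 31 days (366 − 31 = 335 remain).
Feb has 29 days (335 − 29 = 306 remain).
Mar has 31 days (306 − 31 = 275 remain).
Apr has 30 days (275 − 30 = 245 remain).
May has 31 days (245 − 31 = 214 remain).
Jun has 30 days (214 − 30 = 184 remain).
Jul has 31 days (184 − 31 = 153 remain).
Aug has 31 days (153 − 31 = 122 remain).
Sep has 30 days (122 − 30 = 92 remain).
Oct has 31 days (92 − 31 = 61 remain).
Nov has 30 days (61 − 30 = 31 remain).
31 into Dec → Dec 31.

Dec 31, 2040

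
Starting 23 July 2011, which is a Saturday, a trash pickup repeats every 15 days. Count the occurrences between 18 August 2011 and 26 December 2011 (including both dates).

9

Occurrences land 15·i days after 23 July 2011 for i = 0, 1, 2, …
18 August 2011 is 26 days after the start; 26 ÷ 15 = 1 remainder 11; since the remainder is 11, round up to i = 2. First occurrence in the window: #3 on 22 August 2011 (2×15 = 30 days in).
26 December 2011 is 156 days after the start; 156 ÷ 15 = 10 remainder 6. Last occurrence in the window: #11 on 20 December 2011.
Occurrences #3 through #11: 9 in total.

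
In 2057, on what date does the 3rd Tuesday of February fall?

20 February 2057

February 2057 begins on a Thursday, so the first Tuesday is February 6 (5 days later).
The 3rd Tuesday is 2 weeks later: 6 + 14 = 20.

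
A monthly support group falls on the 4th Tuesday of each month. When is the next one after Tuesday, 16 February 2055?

February 2055 starts on a Monday; its first Tuesday is the 2nd, so the 4th Tuesday is the 23rd — 23 February 2055.
23 February 2055 is after 16 February 2055, so that is the next one.

23 February 2055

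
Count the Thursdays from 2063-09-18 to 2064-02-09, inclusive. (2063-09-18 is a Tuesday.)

21

2063-09-18 is a Tuesday; the first Thursday on or after it is 2063-09-20 (2 days later).
From 2063-09-20 to 2064-02-09: 10 + 31 + 30 + 31 + 31 + 9 = 142 days (rest of September, October, November, December, January, February).
142 ÷ 7 = 20 full weeks with remainder 2, so 20 more Thursdays after the first → 21.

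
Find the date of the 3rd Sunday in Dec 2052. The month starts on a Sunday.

Dec 15, 2052

Dec 2052 begins on a Sunday, so the first Sunday is Dec 1.
The 3rd Sunday is 2 weeks later: 1 + 14 = 15.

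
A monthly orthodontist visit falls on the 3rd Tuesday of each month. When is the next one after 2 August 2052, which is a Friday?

20 August 2052

August 2052 starts on a Thursday; its first Tuesday is the 6th, so the 3rd Tuesday is the 20th — 20 August 2052.
20 August 2052 is after 2 August 2052, so that is the next one.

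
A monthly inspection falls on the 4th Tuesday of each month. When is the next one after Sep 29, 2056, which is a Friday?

Oct 24, 2056

Sep 2056 starts on a Friday; its first Tuesday is the 5th, so the 4th Tuesday is the 26th — Sep 26, 2056.
That is not after Sep 29, 2056, so look at Oct 2056.
Oct 2056 starts on a Sunday; its first Tuesday is the 3rd, so the 4th Tuesday is the 24th — Oct 24, 2056.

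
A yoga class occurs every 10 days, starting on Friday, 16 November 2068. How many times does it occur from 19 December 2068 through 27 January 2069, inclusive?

Occurrences land 10·i days after 16 November 2068 for i = 0, 1, 2, …
19 December 2068 is 33 days after the start; 33 ÷ 10 = 3 remainder 3; since the remainder is 3, round up to i = 4. First occurrence in the window: #5 on 26 December 2068 (4×10 = 40 days in).
27 January 2069 is 72 days after the start; 72 ÷ 10 = 7 remainder 2. Last occurrence in the window: #8 on 25 January 2069.
Occurrences #5 through #8: 4 in total.

4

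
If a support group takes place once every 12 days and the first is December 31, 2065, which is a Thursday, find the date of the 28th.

November 20, 2066

The 28th occurrence is 27 intervals after the first: 27 × 12 = 324 days after December 31, 2065.
December has 31 days — 0 days to the end of December leaves 324.
January has 31 days (293 left).
February has 28 days (265 left).
March has 31 days (234 left).
April has 30 days (204 left).
May has 31 days (173 left).
June has 30 days (143 left).
July has 31 days (112 left).
August has 31 days (81 left).
September has 30 days (51 left).
October has 31 days (20 left).
20 days into November → November 20, 2066.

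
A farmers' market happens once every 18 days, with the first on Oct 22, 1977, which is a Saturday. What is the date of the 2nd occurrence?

Nov 9, 1977

The 2nd occurrence is 1 interval after the first: 1 × 18 = 18 days after Oct 22, 1977.
Oct has 31 days — 9 days to the end of Oct leaves 9.
9 days into Nov → Nov 9, 1977.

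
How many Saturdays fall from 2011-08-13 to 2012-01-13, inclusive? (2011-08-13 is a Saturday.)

22

2011-08-13 is a Saturday; the first Saturday on or after it is 2011-08-13.
From 2011-08-13 to 2012-01-13: 18 + 30 + 31 + 30 + 31 + 13 = 153 days (rest of August, September, October, November, December, January).
153 ÷ 7 = 21 full weeks with remainder 6, so 21 more Saturdays after the first → 22.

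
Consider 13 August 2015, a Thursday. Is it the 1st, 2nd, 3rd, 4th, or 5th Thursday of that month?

Day 13 falls in week ⌈13/7⌉ of the month.
Days 1–7 hold the 1st Thursday, 8–14 the 2nd, 15–21 the 3rd, 22–28 the 4th, 29–31 the 5th.
13 is in the range for the 2nd.

2nd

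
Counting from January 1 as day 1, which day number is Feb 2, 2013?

Days in months before Feb: 31 = 31.
Plus 2 days into Feb → day 33.

33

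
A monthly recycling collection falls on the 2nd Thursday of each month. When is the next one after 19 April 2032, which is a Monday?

April 2032 starts on a Thursday; its first Thursday is the 1st, so the 2nd Thursday is the 8th — 8 April 2032.
That is not after 19 April 2032, so look at May 2032.
May 2032 starts on a Saturday; its first Thursday is the 6th, so the 2nd Thursday is the 13th — 13 May 2032.

13 May 2032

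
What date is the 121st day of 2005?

January has 31 days (121 − 31 = 90 remain).
February has 28 days (90 − 28 = 62 remain).
March has 31 days (62 − 31 = 31 remain).
April has 30 days (31 − 30 = 1 remain).
1 into May → May 1.

2005-05-01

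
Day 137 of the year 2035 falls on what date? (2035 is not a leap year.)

Jan has 31 days (137 − 31 = 106 remain).
Feb has 28 days (106 − 28 = 78 remain).
Mar has 31 days (78 − 31 = 47 remain).
Apr has 30 days (47 − 30 = 17 remain).
17 into May → May 17.

May 17, 2035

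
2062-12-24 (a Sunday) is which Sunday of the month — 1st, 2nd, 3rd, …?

4th

Day 24 falls in week ⌈24/7⌉ of the month.
Days 1–7 hold the 1st Sunday, 8–14 the 2nd, 15–21 the 3rd, 22–28 the 4th, 29–31 the 5th.
24 is in the range for the 4th.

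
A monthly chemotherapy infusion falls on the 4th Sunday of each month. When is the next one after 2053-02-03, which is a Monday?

2053-02-23

February 2053 starts on a Saturday; its first Sunday is the 2nd, so the 4th Sunday is the 23rd — 2053-02-23.
2053-02-23 is after 2053-02-03, so that is the next one.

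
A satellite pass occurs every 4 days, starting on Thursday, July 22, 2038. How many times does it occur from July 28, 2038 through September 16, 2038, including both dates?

Occurrences land 4·i days after July 22, 2038 for i = 0, 1, 2, …
July 28, 2038 is 6 days after the start; 6 ÷ 4 = 1 remainder 2; since the remainder is 2, round up to i = 2. First occurrence in the window: #3 on July 30, 2038 (2×4 = 8 days in).
September 16, 2038 is 56 days after the start; 56 ÷ 4 = 14 remainder 0. Last occurrence in the window: #15 on September 16, 2038.
Occurrences #3 through #15: 13 in total.

13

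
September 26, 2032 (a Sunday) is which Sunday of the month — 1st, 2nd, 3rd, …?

Day 26 falls in week ⌈26/7⌉ of the month.
Days 1–7 hold the 1st Sunday, 8–14 the 2nd, 15–21 the 3rd, 22–28 the 4th, 29–31 the 5th.
26 is in the range for the 4th.

4th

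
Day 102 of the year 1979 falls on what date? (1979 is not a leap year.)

April 12, 1979

January has 31 days (102 − 31 = 71 remain).
February has 28 days (71 − 28 = 43 remain).
March has 31 days (43 − 31 = 12 remain).
12 into April → April 12.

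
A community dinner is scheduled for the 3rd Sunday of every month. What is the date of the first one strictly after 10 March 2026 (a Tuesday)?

15 March 2026

March 2026 starts on a Sunday; its first Sunday is the 1st, so the 3rd Sunday is the 15th — 15 March 2026.
15 March 2026 is after 10 March 2026, so that is the next one.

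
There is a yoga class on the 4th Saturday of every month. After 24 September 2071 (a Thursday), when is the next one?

26 September 2071

September 2071 starts on a Tuesday; its first Saturday is the 5th, so the 4th Saturday is the 26th — 26 September 2071.
26 September 2071 is after 24 September 2071, so that is the next one.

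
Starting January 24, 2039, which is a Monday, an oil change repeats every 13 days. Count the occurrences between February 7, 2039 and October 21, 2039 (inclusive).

Occurrences land 13·i days after January 24, 2039 for i = 0, 1, 2, …
February 7, 2039 is 14 days after the start; 14 ÷ 13 = 1 remainder 1; since the remainder is 1, round up to i = 2. First occurrence in the window: #3 on February 19, 2039 (2×13 = 26 days in).
October 21, 2039 is 270 days after the start; 270 ÷ 13 = 20 remainder 10. Last occurrence in the window: #21 on October 11, 2039.
Occurrences #3 through #21: 19 in total.

19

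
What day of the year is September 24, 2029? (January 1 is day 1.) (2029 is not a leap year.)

267

Days in months before September: 31 + 28 + 31 + 30 + 31 + 30 + 31 + 31 = 243.
Plus 24 days into September → day 267.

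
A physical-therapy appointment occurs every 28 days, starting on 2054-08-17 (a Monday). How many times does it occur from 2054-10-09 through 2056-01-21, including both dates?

Occurrences land 28·i days after 2054-08-17 for i = 0, 1, 2, …
2054-10-09 is 53 days after the start; 53 ÷ 28 = 1 remainder 25; since the remainder is 25, round up to i = 2. First occurrence in the window: #3 on 2054-10-12 (2×28 = 56 days in).
2056-01-21 is 522 days after the start; 522 ÷ 28 = 18 remainder 18. Last occurrence in the window: #19 on 2056-01-03.
Occurrences #3 through #19: 17 in total.

17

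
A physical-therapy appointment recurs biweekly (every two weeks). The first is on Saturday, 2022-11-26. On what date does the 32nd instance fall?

The 32nd occurrence is 31 intervals after the first: 31 × 14 = 434 days after 2022-11-26.
November has 30 days — 4 days to the end of November leaves 430.
From end of November to end of 2022 is 31 days (399 left).
2023 has 365 days (34 left).
January has 31 days (3 left).
3 days into February → 2024-02-03.

2024-02-03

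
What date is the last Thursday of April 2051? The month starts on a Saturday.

April 2051 begins on a Saturday, so the first Thursday is April 6 (5 days later).
April 2051 has 30 days. Adding weeks: 6, 13, 20, 27 — the last one ≤ 30 is the 27th.

27 April 2051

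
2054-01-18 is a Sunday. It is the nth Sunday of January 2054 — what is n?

3rd

Day 18 falls in week ⌈18/7⌉ of the month.
Days 1–7 hold the 1st Sunday, 8–14 the 2nd, 15–21 the 3rd, 22–28 the 4th, 29–31 the 5th.
18 is in the range for the 3rd.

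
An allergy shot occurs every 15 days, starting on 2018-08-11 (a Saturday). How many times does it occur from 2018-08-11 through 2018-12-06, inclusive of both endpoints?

8

Occurrences land 15·i days after 2018-08-11 for i = 0, 1, 2, …
The window opens on the start date, so the first occurrence inside is #1 on 2018-08-11.
2018-12-06 is 117 days after the start; 117 ÷ 15 = 7 remainder 12. Last occurrence in the window: #8 on 2018-11-24.
Occurrences #1 through #8: 8 in total.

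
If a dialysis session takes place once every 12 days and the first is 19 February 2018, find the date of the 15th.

The 15th occurrence is 14 intervals after the first: 14 × 12 = 168 days after 19 February 2018.
February has 28 days — 9 days to the end of February leaves 159.
March has 31 days (128 left).
April has 30 days (98 left).
May has 31 days (67 left).
June has 30 days (37 left).
July has 31 days (6 left).
6 days into August → 6 August 2018.

6 August 2018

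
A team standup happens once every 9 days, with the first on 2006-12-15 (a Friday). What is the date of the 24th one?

2007-07-10

The 24th occurrence is 23 intervals after the first: 23 × 9 = 207 days after 2006-12-15.
December has 31 days — 16 days to the end of December leaves 191.
January has 31 days (160 left).
February has 28 days (132 left).
March has 31 days (101 left).
April has 30 days (71 left).
May has 31 days (40 left).
June has 30 days (10 left).
10 days into July → 2007-07-10.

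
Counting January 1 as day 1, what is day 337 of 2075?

2075-12-03

January has 31 days (337 − 31 = 306 remain).
February has 28 days (306 − 28 = 278 remain).
March has 31 days (278 − 31 = 247 remain).
April has 30 days (247 − 30 = 217 remain).
May has 31 days (217 − 31 = 186 remain).
June has 30 days (186 − 30 = 156 remain).
July has 31 days (156 − 31 = 125 remain).
August has 31 days (125 − 31 = 94 remain).
September has 30 days (94 − 30 = 64 remain).
October has 31 days (64 − 31 = 33 remain).
November has 30 days (33 − 30 = 3 remain).
3 into December → December 3.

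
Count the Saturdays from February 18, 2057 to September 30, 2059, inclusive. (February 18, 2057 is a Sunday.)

February 18, 2057 is a Sunday; the first Saturday on or after it is February 24, 2057 (6 days later).
From February 24, 2057 to September 30, 2059: 310 + 365 + 273 = 948 days (rest of 2057, 2058, to September 30, 2059 in 2059).
948 ÷ 7 = 135 full weeks with remainder 3, so 135 more Saturdays after the first → 136.

136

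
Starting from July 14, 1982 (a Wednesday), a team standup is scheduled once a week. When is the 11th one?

The 11th occurrence is 10 intervals after the first: 10 × 7 = 70 days after July 14, 1982.
July has 31 days — 17 days to the end of July leaves 53.
August has 31 days (22 left).
22 days into September → September 22, 1982.

September 22, 1982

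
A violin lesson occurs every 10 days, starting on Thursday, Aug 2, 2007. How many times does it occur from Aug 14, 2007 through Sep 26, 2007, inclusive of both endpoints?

Occurrences land 10·i days after Aug 2, 2007 for i = 0, 1, 2, …
Aug 14, 2007 is 12 days after the start; 12 ÷ 10 = 1 remainder 2; since the remainder is 2, round up to i = 2. First occurrence in the window: #3 on Aug 22, 2007 (2×10 = 20 days in).
Sep 26, 2007 is 55 days after the start; 55 ÷ 10 = 5 remainder 5. Last occurrence in the window: #6 on Sep 21, 2007.
Occurrences #3 through #6: 4 in total.

4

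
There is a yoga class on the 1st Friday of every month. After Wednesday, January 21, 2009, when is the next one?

February 6, 2009

January 2009 starts on a Thursday, so its 1st Friday is January 2, 2009 (1 day in).
That is not after January 21, 2009, so look at February 2009.
February 2009 starts on a Sunday, so its 1st Friday is February 6, 2009 (5 days in).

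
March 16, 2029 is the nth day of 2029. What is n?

75

Days in months before March: 31 + 28 = 59.
Plus 16 days into March → day 75.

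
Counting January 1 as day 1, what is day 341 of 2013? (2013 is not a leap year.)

Jan has 31 days (341 − 31 = 310 remain).
Feb has 28 days (310 − 28 = 282 remain).
Mar has 31 days (282 − 31 = 251 remain).
Apr has 30 days (251 − 30 = 221 remain).
May has 31 days (221 − 31 = 190 remain).
Jun has 30 days (190 − 30 = 160 remain).
Jul has 31 days (160 − 31 = 129 remain).
Aug has 31 days (129 − 31 = 98 remain).
Sep has 30 days (98 − 30 = 68 remain).
Oct has 31 days (68 − 31 = 37 remain).
Nov has 30 days (37 − 30 = 7 remain).
7 into Dec → Dec 7.

Dec 7, 2013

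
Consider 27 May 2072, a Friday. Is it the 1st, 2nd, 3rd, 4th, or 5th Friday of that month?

Day 27 falls in week ⌈27/7⌉ of the month.
Days 1–7 hold the 1st Friday, 8–14 the 2nd, 15–21 the 3rd, 22–28 the 4th, 29–31 the 5th.
27 is in the range for the 4th.

4th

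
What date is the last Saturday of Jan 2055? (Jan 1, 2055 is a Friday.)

Jan 2055 begins on a Friday, so the first Saturday is Jan 2 (1 day later).
Jan 2055 has 31 days. Adding weeks: 2, 9, 16, 23, 30 — the last one ≤ 31 is the 30th.

Jan 30, 2055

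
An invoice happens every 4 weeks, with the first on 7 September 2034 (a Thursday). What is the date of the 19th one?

24 January 2036

The 19th occurrence is 18 intervals after the first: 18 × 28 = 504 days after 7 September 2034.
September has 30 days — 23 days to the end of September leaves 481.
From end of September to end of 2034 is 92 days (389 left).
2035 has 365 days (24 left).
24 days into January → 24 January 2036.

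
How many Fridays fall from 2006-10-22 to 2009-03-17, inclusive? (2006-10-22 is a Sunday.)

125

2006-10-22 is a Sunday; the first Friday on or after it is 2006-10-27 (5 days later).
From 2006-10-27 to 2009-03-17: 65 + 365 + 366 + 76 = 872 days (rest of 2006, 2007, 2008, to 2009-03-17 in 2009).
872 ÷ 7 = 124 full weeks with remainder 4, so 124 more Fridays after the first → 125.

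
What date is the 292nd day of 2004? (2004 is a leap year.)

January has 31 days (292 − 31 = 261 remain).
February has 29 days (261 − 29 = 232 remain).
March has 31 days (232 − 31 = 201 remain).
April has 30 days (201 − 30 = 171 remain).
May has 31 days (171 − 31 = 140 remain).
June has 30 days (140 − 30 = 110 remain).
July has 31 days (110 − 31 = 79 remain).
August has 31 days (79 − 31 = 48 remain).
September has 30 days (48 − 30 = 18 remain).
18 into October → October 18.

2004-10-18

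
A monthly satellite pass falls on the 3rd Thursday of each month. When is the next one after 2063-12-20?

2064-01-17

December 2063 starts on a Saturday; its first Thursday is the 6th, so the 3rd Thursday is the 20th — 2063-12-20.
That is not after 2063-12-20, so look at January 2064.
January 2064 starts on a Tuesday; its first Thursday is the 3rd, so the 3rd Thursday is the 17th — 2064-01-17.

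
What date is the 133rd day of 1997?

1997-05-13

January has 31 days (133 − 31 = 102 remain).
February has 28 days (102 − 28 = 74 remain).
March has 31 days (74 − 31 = 43 remain).
April has 30 days (43 − 30 = 13 remain).
13 into May → May 13.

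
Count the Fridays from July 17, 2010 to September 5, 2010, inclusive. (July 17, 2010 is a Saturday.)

7

July 17, 2010 is a Saturday; the first Friday on or after it is July 23, 2010 (6 days later).
From July 23, 2010 to September 5, 2010: 8 + 31 + 5 = 44 days (rest of July, August, September).
44 ÷ 7 = 6 full weeks with remainder 2, so 6 more Fridays after the first → 7.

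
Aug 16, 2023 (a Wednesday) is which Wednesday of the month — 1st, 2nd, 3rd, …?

Day 16 falls in week ⌈16/7⌉ of the month.
Days 1–7 hold the 1st Wednesday, 8–14 the 2nd, 15–21 the 3rd, 22–28 the 4th, 29–31 the 5th.
16 is in the range for the 3rd.

3rd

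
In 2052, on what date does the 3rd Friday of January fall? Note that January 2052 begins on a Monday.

January 2052 begins on a Monday, so the first Friday is January 5 (4 days later).
The 3rd Friday is 2 weeks later: 5 + 14 = 19.

January 19, 2052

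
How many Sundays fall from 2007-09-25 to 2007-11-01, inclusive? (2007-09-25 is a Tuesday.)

5

2007-09-25 is a Tuesday; the first Sunday on or after it is 2007-09-30 (5 days later).
From 2007-09-30 to 2007-11-01: 0 + 31 + 1 = 32 days (rest of September, October, November).
32 ÷ 7 = 4 full weeks with remainder 4, so 4 more Sundays after the first → 5.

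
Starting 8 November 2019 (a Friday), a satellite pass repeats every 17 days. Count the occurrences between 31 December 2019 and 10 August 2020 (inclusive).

Occurrences land 17·i days after 8 November 2019 for i = 0, 1, 2, …
31 December 2019 is 53 days after the start; 53 ÷ 17 = 3 remainder 2; since the remainder is 2, round up to i = 4. First occurrence in the window: #5 on 15 January 2020 (4×17 = 68 days in).
10 August 2020 is 276 days after the start; 276 ÷ 17 = 16 remainder 4. Last occurrence in the window: #17 on 6 August 2020.
Occurrences #5 through #17: 13 in total.

13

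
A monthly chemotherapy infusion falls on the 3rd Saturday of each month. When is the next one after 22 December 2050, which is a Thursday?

21 January 2051

December 2050 starts on a Thursday; its first Saturday is the 3rd, so the 3rd Saturday is the 17th — 17 December 2050.
That is not after 22 December 2050, so look at January 2051.
January 2051 starts on a Sunday; its first Saturday is the 7th, so the 3rd Saturday is the 21st — 21 January 2051.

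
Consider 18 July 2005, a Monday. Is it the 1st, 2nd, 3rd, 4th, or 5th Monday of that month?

3rd

Day 18 falls in week ⌈18/7⌉ of the month.
Days 1–7 hold the 1st Monday, 8–14 the 2nd, 15–21 the 3rd, 22–28 the 4th, 29–31 the 5th.
18 is in the range for the 3rd.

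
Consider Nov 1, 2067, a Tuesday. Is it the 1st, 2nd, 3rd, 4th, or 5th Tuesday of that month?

Day 1 falls in week ⌈1/7⌉ of the month.
Days 1–7 hold the 1st Tuesday, 8–14 the 2nd, 15–21 the 3rd, 22–28 the 4th, 29–31 the 5th.
1 is in the range for the 1st.

1st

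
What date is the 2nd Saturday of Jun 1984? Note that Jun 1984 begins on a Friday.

Jun 1984 begins on a Friday, so the first Saturday is Jun 2 (1 day later).
The 2nd Saturday is 1 weeks later: 2 + 7 = 9.

Jun 9, 1984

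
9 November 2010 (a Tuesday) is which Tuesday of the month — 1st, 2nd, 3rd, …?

Day 9 falls in week ⌈9/7⌉ of the month.
Days 1–7 hold the 1st Tuesday, 8–14 the 2nd, 15–21 the 3rd, 22–28 the 4th, 29–31 the 5th.
9 is in the range for the 2nd.

2nd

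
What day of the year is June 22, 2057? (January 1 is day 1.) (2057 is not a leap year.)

Days in months before June: 31 + 28 + 31 + 30 + 31 = 151.
Plus 22 days into June → day 173.

173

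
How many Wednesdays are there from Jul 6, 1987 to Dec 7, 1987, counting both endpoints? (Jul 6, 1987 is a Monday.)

22

Jul 6, 1987 is a Monday; the first Wednesday on or after it is Jul 8, 1987 (2 days later).
From Jul 8, 1987 to Dec 7, 1987: 23 + 31 + 30 + 31 + 30 + 7 = 152 days (rest of Jul, Aug, Sep, Oct, Nov, Dec).
152 ÷ 7 = 21 full weeks with remainder 5, so 21 more Wednesdays after the first → 22.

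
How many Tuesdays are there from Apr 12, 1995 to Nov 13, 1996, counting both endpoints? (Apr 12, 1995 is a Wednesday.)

83

Apr 12, 1995 is a Wednesday; the first Tuesday on or after it is Apr 18, 1995 (6 days later).
From Apr 18, 1995 to Nov 13, 1996: 257 + 318 = 575 days (rest of 1995, to Nov 13, 1996 in 1996).
575 ÷ 7 = 82 full weeks with remainder 1, so 82 more Tuesdays after the first → 83.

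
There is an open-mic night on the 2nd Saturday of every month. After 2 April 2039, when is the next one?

April 2039 starts on a Friday; its first Saturday is the 2nd, so the 2nd Saturday is the 9th — 9 April 2039.
9 April 2039 is after 2 April 2039, so that is the next one.

9 April 2039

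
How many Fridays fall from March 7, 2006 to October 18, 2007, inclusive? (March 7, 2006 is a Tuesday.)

March 7, 2006 is a Tuesday; the first Friday on or after it is March 10, 2006 (3 days later).
From March 10, 2006 to October 18, 2007: 296 + 291 = 587 days (rest of 2006, to October 18, 2007 in 2007).
587 ÷ 7 = 83 full weeks with remainder 6, so 83 more Fridays after the first → 84.

84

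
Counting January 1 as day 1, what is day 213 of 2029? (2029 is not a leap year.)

Jan has 31 days (213 − 31 = 182 remain).
Feb has 28 days (182 − 28 = 154 remain).
Mar has 31 days (154 − 31 = 123 remain).
Apr has 30 days (123 − 30 = 93 remain).
May has 31 days (93 − 31 = 62 remain).
Jun has 30 days (62 − 30 = 32 remain).
Jul has 31 days (32 − 31 = 1 remain).
1 into Aug → Aug 1.

Aug 1, 2029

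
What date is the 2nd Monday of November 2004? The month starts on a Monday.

November 2004 begins on a Monday, so the first Monday is November 1.
The 2nd Monday is 1 weeks later: 1 + 7 = 8.

8 November 2004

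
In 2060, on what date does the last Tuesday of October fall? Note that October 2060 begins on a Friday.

26 October 2060

October 2060 begins on a Friday, so the first Tuesday is October 5 (4 days later).
October 2060 has 31 days. Adding weeks: 5, 12, 19, 26 — the last one ≤ 31 is the 26th.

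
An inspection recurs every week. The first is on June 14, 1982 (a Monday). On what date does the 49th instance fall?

The 49th occurrence is 48 intervals after the first: 48 × 7 = 336 days after June 14, 1982.
June has 30 days — 16 days to the end of June leaves 320.
July has 31 days (289 left).
August has 31 days (258 left).
September has 30 days (228 left).
October has 31 days (197 left).
November has 30 days (167 left).
December has 31 days (136 left).
January has 31 days (105 left).
February has 28 days (77 left).
March has 31 days (46 left).
April has 30 days (16 left).
16 days into May → May 16, 1983.

May 16, 1983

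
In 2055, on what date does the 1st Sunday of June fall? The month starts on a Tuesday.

June 2055 begins on a Tuesday, so the first Sunday is June 6 (5 days later).

2055-06-06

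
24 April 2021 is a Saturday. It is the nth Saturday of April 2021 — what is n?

4th

Day 24 falls in week ⌈24/7⌉ of the month.
Days 1–7 hold the 1st Saturday, 8–14 the 2nd, 15–21 the 3rd, 22–28 the 4th, 29–31 the 5th.
24 is in the range for the 4th.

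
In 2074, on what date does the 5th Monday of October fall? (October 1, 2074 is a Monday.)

2074-10-29

October 2074 begins on a Monday, so the first Monday is October 1.
The 5th Monday is 4 weeks later: 1 + 28 = 29.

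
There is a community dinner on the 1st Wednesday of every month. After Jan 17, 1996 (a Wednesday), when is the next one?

Feb 7, 1996

Jan 1996 starts on a Monday, so its 1st Wednesday is Jan 3, 1996 (2 days in).
That is not after Jan 17, 1996, so look at Feb 1996.
Feb 1996 starts on a Thursday, so its 1st Wednesday is Feb 7, 1996 (6 days in).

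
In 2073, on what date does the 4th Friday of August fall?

2073-08-25

The first Friday of August 2073 is August 4.
The 4th Friday is 3 weeks later: 4 + 21 = 25.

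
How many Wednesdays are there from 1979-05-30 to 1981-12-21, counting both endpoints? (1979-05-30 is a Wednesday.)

1979-05-30 is a Wednesday; the first Wednesday on or after it is 1979-05-30.
From 1979-05-30 to 1981-12-21: 215 + 366 + 355 = 936 days (rest of 1979, 1980, to 1981-12-21 in 1981).
936 ÷ 7 = 133 full weeks with remainder 5, so 133 more Wednesdays after the first → 134.

134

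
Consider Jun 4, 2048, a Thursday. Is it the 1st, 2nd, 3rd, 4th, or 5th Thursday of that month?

1st

Day 4 falls in week ⌈4/7⌉ of the month.
Days 1–7 hold the 1st Thursday, 8–14 the 2nd, 15–21 the 3rd, 22–28 the 4th, 29–31 the 5th.
4 is in the range for the 1st.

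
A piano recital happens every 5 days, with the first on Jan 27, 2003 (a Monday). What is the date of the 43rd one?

Aug 25, 2003

The 43rd occurrence is 42 intervals after the first: 42 × 5 = 210 days after Jan 27, 2003.
Jan has 31 days — 4 days to the end of Jan leaves 206.
Feb has 28 days (178 left).
Mar has 31 days (147 left).
Apr has 30 days (117 left).
May has 31 days (86 left).
Jun has 30 days (56 left).
Jul has 31 days (25 left).
25 days into Aug → Aug 25, 2003.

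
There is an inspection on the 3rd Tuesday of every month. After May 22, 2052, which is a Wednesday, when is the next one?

June 18, 2052

May 2052 starts on a Wednesday; its first Tuesday is the 7th, so the 3rd Tuesday is the 21st — May 21, 2052.
That is not after May 22, 2052, so look at June 2052.
June 2052 starts on a Saturday; its first Tuesday is the 4th, so the 3rd Tuesday is the 18th — June 18, 2052.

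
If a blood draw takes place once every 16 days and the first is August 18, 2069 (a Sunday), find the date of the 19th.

The 19th occurrence is 18 intervals after the first: 18 × 16 = 288 days after August 18, 2069.
August has 31 days — 13 days to the end of August leaves 275.
September has 30 days (245 left).
October has 31 days (214 left).
November has 30 days (184 left).
December has 31 days (153 left).
January has 31 days (122 left).
February has 28 days (94 left).
March has 31 days (63 left).
April has 30 days (33 left).
May has 31 days (2 left).
2 days into June → June 2, 2070.

June 2, 2070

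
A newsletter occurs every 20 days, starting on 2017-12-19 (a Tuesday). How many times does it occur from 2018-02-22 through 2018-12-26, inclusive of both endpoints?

Occurrences land 20·i days after 2017-12-19 for i = 0, 1, 2, …
2018-02-22 is 65 days after the start; 65 ÷ 20 = 3 remainder 5; since the remainder is 5, round up to i = 4. First occurrence in the window: #5 on 2018-03-09 (4×20 = 80 days in).
2018-12-26 is 372 days after the start; 372 ÷ 20 = 18 remainder 12. Last occurrence in the window: #19 on 2018-12-14.
Occurrences #5 through #19: 15 in total.

15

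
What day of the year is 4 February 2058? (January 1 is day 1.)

35

Days in months before February: 31 = 31.
Plus 4 days into February → day 35.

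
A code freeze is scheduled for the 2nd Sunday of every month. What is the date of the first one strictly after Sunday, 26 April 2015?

10 May 2015

April 2015 starts on a Wednesday; its first Sunday is the 5th, so the 2nd Sunday is the 12th — 12 April 2015.
That is not after 26 April 2015, so look at May 2015.
May 2015 starts on a Friday; its first Sunday is the 3rd, so the 2nd Sunday is the 10th — 10 May 2015.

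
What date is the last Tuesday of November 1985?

26 November 1985

November 1985 begins on a Friday, so the first Tuesday is November 5 (4 days later).
November 1985 has 30 days. Adding weeks: 5, 12, 19, 26 — the last one ≤ 30 is the 26th.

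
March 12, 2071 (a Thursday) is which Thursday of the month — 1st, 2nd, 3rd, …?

Day 12 falls in week ⌈12/7⌉ of the month.
Days 1–7 hold the 1st Thursday, 8–14 the 2nd, 15–21 the 3rd, 22–28 the 4th, 29–31 the 5th.
12 is in the range for the 2nd.

2nd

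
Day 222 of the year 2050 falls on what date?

10 August 2050

January has 31 days (222 − 31 = 191 remain).
February has 28 days (191 − 28 = 163 remain).
March has 31 days (163 − 31 = 132 remain).
April has 30 days (132 − 30 = 102 remain).
May has 31 days (102 − 31 = 71 remain).
June has 30 days (71 − 30 = 41 remain).
July has 31 days (41 − 31 = 10 remain).
10 into August → August 10.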